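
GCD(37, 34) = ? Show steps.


37 = 1 * 34 + 3
34 = 11 * 3 + 1
3 = 3 * 1 + 0
GCD = 1


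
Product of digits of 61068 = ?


6 × 1 × 0 × 6 × 8 = 0


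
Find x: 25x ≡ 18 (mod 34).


GCD(25, 34) = 1, unique solution
a^(-1) mod 34 = 15
x = 15 * 18 mod 34 = 32

x ≡ 32 (mod 34)


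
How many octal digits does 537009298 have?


537009298 in base 8 = 4000416222
Number of digits = 10

10 digits (base 8)


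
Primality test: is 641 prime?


Check divisors up to sqrt(641) = 25.3180
No divisors found.
641 is prime.

Yes, 641 is prime


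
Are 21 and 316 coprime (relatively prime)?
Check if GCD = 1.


Euclidean algorithm:
316 = 15 * 21 + 1
21 = 21 * 1 + 0
GCD(21, 316) = 1

Yes, coprime (GCD = 1)


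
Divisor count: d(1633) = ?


1633 = 23^1 × 71^1
d(1633) = (1+1) × (1+1) = 4

4 divisors


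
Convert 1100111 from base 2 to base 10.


1100111 (base 2) = 103 (decimal)
103 (decimal) = 103 (base 10)


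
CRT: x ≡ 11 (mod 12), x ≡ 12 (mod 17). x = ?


M = 12*17 = 204
M1 = M/12 = 17, M2 = M/17 = 12
M1^(-1) mod 12 = 5, M2^(-1) mod 17 = 10
x = 11*17*5 + 12*12*10 = 2375
2375 mod 204 = 131
Check: 131 mod 12 = 11 ✓, 131 mod 17 = 12 ✓

x ≡ 131 (mod 204)


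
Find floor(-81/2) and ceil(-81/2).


-81/2 = -40.5000
floor = -41
ceil = -40

floor = -41, ceil = -40


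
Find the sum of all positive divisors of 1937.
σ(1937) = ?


Divisors of 1937: 1, 13, 149, 1937
Sum = 1 + 13 + 149 + 1937 = 2100

σ(1937) = 2100


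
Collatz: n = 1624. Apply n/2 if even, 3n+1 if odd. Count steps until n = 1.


1624 → 812 → 406 → 203 → 610 → 305 → 916 → 458 → 229 → 688 → 344 → 172 → 86 → 43 → 130 → 65 → 196 → 98 → 49 → 148 → 74 → 37 → 112 → 56 → 28 → 14 → 7 → 22 → 11 → 34 → 17 → 52 → 26 → 13 → 40 → 20 → 10 → 5 → 16 → 8 → 4 → 2 → 1
Total steps = 42

42 steps


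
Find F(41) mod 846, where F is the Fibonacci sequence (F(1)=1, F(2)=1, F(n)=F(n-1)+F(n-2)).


F(k) mod 846 for k=1..41:
1, 1, 2, 3, 5, 8, 13, 21, 34, 55, 89, 144, 233, 377, 610, 141, 751, 46, 797, 843, 794, 791, 739, 684, 577, 415, 146, 561, 707, 422, 283, 705, 142, 1, 143, 144, 287, 431, 718, 303, 175
F(41) mod 846 = 175


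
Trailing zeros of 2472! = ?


floor(2472/5) = 494
floor(2472/25) = 98
floor(2472/125) = 19
floor(2472/625) = 3
Total = 614

614 trailing zeros


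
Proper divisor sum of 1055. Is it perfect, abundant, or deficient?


Proper divisors: 1, 5, 211
Sum = 1 + 5 + 211 = 217
217 < 1055 → deficient

s(1055) = 217 (deficient)


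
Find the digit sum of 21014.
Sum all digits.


2 + 1 + 0 + 1 + 4 = 8


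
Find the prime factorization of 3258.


3258 / 2 = 1629
1629 / 3 = 543
543 / 3 = 181
181 / 181 = 1
3258 = 2 × 3^2 × 181


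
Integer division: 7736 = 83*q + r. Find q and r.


7736 = 83 * 93 + 17
Check: 7719 + 17 = 7736

q = 93, r = 17


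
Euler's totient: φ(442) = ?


442 = 2 × 13 × 17
Prime factors: 2, 13, 17
φ(442) = 442 × (1-1/2) × (1-1/13) × (1-1/17)
= 442 × 1/2 × 12/13 × 16/17 = 192

φ(442) = 192


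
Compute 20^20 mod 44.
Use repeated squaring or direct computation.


20^1 mod 44 = 20
20^2 mod 44 = 4
20^3 mod 44 = 36
20^4 mod 44 = 16
20^5 mod 44 = 12
20^6 mod 44 = 20
20^7 mod 44 = 4
20^8 mod 44 = 36
20^9 mod 44 = 16
20^10 mod 44 = 12
20^11 mod 44 = 20
20^12 mod 44 = 4
20^13 mod 44 = 36
20^14 mod 44 = 16
20^15 mod 44 = 12
20^16 mod 44 = 20
20^17 mod 44 = 4
20^18 mod 44 = 36
20^19 mod 44 = 16
20^20 mod 44 = 12


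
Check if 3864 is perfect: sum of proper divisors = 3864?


Proper divisors of 3864: 1, 2, 3, 4, 6, 7, 8, 12, 14, 21, 23, 24, 28, 42, 46, 56, 69, 84, 92, 138, 161, 168, 184, 276, 322, 483, 552, 644, 966, 1288, 1932
Sum = 1 + 2 + 3 + 4 + 6 + 7 + 8 + 12 + 14 + 21 + 23 + 24 + 28 + 42 + 46 + 56 + 69 + 84 + 92 + 138 + 161 + 168 + 184 + 276 + 322 + 483 + 552 + 644 + 966 + 1288 + 1932 = 7656

No, 3864 is not perfect (7656 ≠ 3864)


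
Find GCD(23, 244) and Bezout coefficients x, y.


Tabular extended Euclidean (each row: r = 23*s + 244*t):
r=23, s=1, t=0
r=244, s=0, t=1
q=0: r=23, s=1, t=0   [23*(1) + 244*(0) = 23]
q=10: r=14, s=-10, t=1   [23*(-10) + 244*(1) = 14]
q=1: r=9, s=11, t=-1   [23*(11) + 244*(-1) = 9]
q=1: r=5, s=-21, t=2   [23*(-21) + 244*(2) = 5]
q=1: r=4, s=32, t=-3   [23*(32) + 244*(-3) = 4]
q=1: r=1, s=-53, t=5   [23*(-53) + 244*(5) = 1]
q=4: r=0, s=244, t=-23   [23*(244) + 244*(-23) = 0]
GCD = 1; from the row with r=1: x=-53, y=5
Check: 23*(-53) + 244*(5) = -1219 + 1220 = 1

GCD = 1, x = -53, y = 5


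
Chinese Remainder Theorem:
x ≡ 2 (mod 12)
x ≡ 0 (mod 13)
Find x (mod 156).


M = 12*13 = 156
M1 = M/12 = 13, M2 = M/13 = 12
M1^(-1) mod 12 = 1, M2^(-1) mod 13 = 12
x = 2*13*1 + 0*12*12 = 26
26 mod 156 = 26
Check: 26 mod 12 = 2 ✓, 26 mod 13 = 0 ✓

x ≡ 26 (mod 156)


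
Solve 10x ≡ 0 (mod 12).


GCD(10, 12) = 2 divides 0
Divide: 5x ≡ 0 (mod 6)
x ≡ 0 (mod 6)


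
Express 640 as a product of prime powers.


640 / 2 = 320
320 / 2 = 160
160 / 2 = 80
80 / 2 = 40
40 / 2 = 20
20 / 2 = 10
10 / 2 = 5
5 / 5 = 1
640 = 2^7 × 5


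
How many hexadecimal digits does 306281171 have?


306281171 in base 16 = 12417AD3
Number of digits = 8

8 digits (base 16)


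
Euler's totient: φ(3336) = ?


3336 = 2^3 × 3 × 139
Prime factors: 2, 3, 139
φ(3336) = 3336 × (1-1/2) × (1-1/3) × (1-1/139)
= 3336 × 1/2 × 2/3 × 138/139 = 1104

φ(3336) = 1104


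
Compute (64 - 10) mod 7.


64 - 10 = 54
54 mod 7 = 5


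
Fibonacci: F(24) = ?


Sequence: 1, 1, 2, 3, 5, 8, 13, 21, 34, 55, 89, 144, 233, 377, 610, 987, 1597, 2584, 4181, 6765, 10946, 17711, 28657, 46368
F(24) = 46368


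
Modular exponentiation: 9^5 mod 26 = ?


9^1 mod 26 = 9
9^2 mod 26 = 3
9^3 mod 26 = 1
9^4 mod 26 = 9
9^5 mod 26 = 3


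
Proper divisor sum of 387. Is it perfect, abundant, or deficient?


Proper divisors: 1, 3, 9, 43, 129
Sum = 1 + 3 + 9 + 43 + 129 = 185
185 < 387 → deficient

s(387) = 185 (deficient)


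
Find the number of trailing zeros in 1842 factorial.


floor(1842/5) = 368
floor(1842/25) = 73
floor(1842/125) = 14
floor(1842/625) = 2
Total = 457

457 trailing zeros


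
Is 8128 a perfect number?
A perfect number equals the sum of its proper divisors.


Proper divisors of 8128: 1, 2, 4, 8, 16, 32, 64, 127, 254, 508, 1016, 2032, 4064
Sum = 1 + 2 + 4 + 8 + 16 + 32 + 64 + 127 + 254 + 508 + 1016 + 2032 + 4064 = 8128

Yes, 8128 is perfect (8128 = 8128)


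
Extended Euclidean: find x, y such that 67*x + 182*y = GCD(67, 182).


Tabular extended Euclidean (each row: r = 67*s + 182*t):
r=67, s=1, t=0
r=182, s=0, t=1
q=0: r=67, s=1, t=0   [67*(1) + 182*(0) = 67]
q=2: r=48, s=-2, t=1   [67*(-2) + 182*(1) = 48]
q=1: r=19, s=3, t=-1   [67*(3) + 182*(-1) = 19]
q=2: r=10, s=-8, t=3   [67*(-8) + 182*(3) = 10]
q=1: r=9, s=11, t=-4   [67*(11) + 182*(-4) = 9]
q=1: r=1, s=-19, t=7   [67*(-19) + 182*(7) = 1]
q=9: r=0, s=182, t=-67   [67*(182) + 182*(-67) = 0]
GCD = 1; from the row with r=1: x=-19, y=7
Check: 67*(-19) + 182*(7) = -1273 + 1274 = 1

GCD = 1, x = -19, y = 7


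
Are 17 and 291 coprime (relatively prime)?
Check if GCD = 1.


Euclidean algorithm:
291 = 17 * 17 + 2
17 = 8 * 2 + 1
2 = 2 * 1 + 0
GCD(17, 291) = 1

Yes, coprime (GCD = 1)


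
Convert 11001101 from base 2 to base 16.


11001101 (base 2) = 205 (decimal)
205 (decimal) = CD (base 16)


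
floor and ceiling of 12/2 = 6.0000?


12/2 = 6.0000
floor = 6
ceil = 6

floor = 6, ceil = 6


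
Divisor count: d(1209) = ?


1209 = 3^1 × 13^1 × 31^1
d(1209) = (1+1) × (1+1) × (1+1) = 8

8 divisors


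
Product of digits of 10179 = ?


1 × 0 × 1 × 7 × 9 = 0


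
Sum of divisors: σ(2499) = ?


Divisors of 2499: 1, 3, 7, 17, 21, 49, 51, 119, 147, 357, 833, 2499
Sum = 1 + 3 + 7 + 17 + 21 + 49 + 51 + 119 + 147 + 357 + 833 + 2499 = 4104

σ(2499) = 4104


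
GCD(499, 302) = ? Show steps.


499 = 1 * 302 + 197
302 = 1 * 197 + 105
197 = 1 * 105 + 92
105 = 1 * 92 + 13
92 = 7 * 13 + 1
13 = 13 * 1 + 0
GCD = 1


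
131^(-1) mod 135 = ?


Use the extended Euclidean algorithm on (135, 131); each row r = 135*s + 131*t:
r=135, s=1, t=0
r=131, s=0, t=1
q=1: r=4, s=1, t=-1   [135*(1) + 131*(-1) = 4]
q=32: r=3, s=-32, t=33   [135*(-32) + 131*(33) = 3]
q=1: r=1, s=33, t=-34   [135*(33) + 131*(-34) = 1]
q=3: r=0, s=-131, t=135   [135*(-131) + 131*(135) = 0]
GCD = 1 with t = -34, so 131*(-34) ≡ 1 (mod 135)
Inverse = -34 mod 135 = 101
Check: 131 * 101 = 13231 ≡ 1 (mod 135)

131^(-1) ≡ 101 (mod 135)


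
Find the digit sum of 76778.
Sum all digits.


7 + 6 + 7 + 7 + 8 = 35


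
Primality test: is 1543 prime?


Check divisors up to sqrt(1543) = 39.2810
No divisors found.
1543 is prime.

Yes, 1543 is prime


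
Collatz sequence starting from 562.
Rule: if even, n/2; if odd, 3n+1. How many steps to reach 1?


562 → 281 → 844 → 422 → 211 → 634 → 317 → 952 → 476 → 238 → 119 → 358 → 179 → 538 → 269 → 808 → 404 → 202 → 101 → 304 → 152 → 76 → 38 → 19 → 58 → 29 → 88 → 44 → 22 → 11 → 34 → 17 → 52 → 26 → 13 → 40 → 20 → 10 → 5 → 16 → 8 → 4 → 2 → 1
Total steps = 43

43 steps


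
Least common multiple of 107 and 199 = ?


GCD(107, 199) = 1
LCM = 107*199/1 = 21293/1 = 21293

LCM = 21293


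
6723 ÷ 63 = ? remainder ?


6723 = 63 * 106 + 45
Check: 6678 + 45 = 6723

q = 106, r = 45


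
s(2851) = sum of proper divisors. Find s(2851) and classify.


Proper divisors: 1
Sum = 1 = 1
1 < 2851 → deficient

s(2851) = 1 (deficient)


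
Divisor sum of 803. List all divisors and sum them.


Divisors of 803: 1, 11, 73, 803
Sum = 1 + 11 + 73 + 803 = 888

σ(803) = 888


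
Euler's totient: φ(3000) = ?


3000 = 2^3 × 3 × 5^3
Prime factors: 2, 3, 5
φ(3000) = 3000 × (1-1/2) × (1-1/3) × (1-1/5)
= 3000 × 1/2 × 2/3 × 4/5 = 800

φ(3000) = 800


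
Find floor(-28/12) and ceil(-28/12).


-28/12 = -2.3333
floor = -3
ceil = -2

floor = -3, ceil = -2


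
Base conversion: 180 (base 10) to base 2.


180 (base 10) = 180 (decimal)
180 (decimal) = 10110100 (base 2)


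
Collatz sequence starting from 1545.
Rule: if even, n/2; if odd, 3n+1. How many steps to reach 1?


1545 → 4636 → 2318 → 1159 → 3478 → 1739 → 5218 → 2609 → 7828 → 3914 → 1957 → 5872 → 2936 → 1468 → 734 → 367 → 1102 → 551 → 1654 → 827 → 2482 → 1241 → 3724 → 1862 → 931 → 2794 → 1397 → 4192 → 2096 → 1048 → 524 → 262 → 131 → 394 → 197 → 592 → 296 → 148 → 74 → 37 → 112 → 56 → 28 → 14 → 7 → 22 → 11 → 34 → 17 → 52 → 26 → 13 → 40 → 20 → 10 → 5 → 16 → 8 → 4 → 2 → 1
Total steps = 60

60 steps


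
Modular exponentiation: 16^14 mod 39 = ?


16^1 mod 39 = 16
16^2 mod 39 = 22
16^3 mod 39 = 1
16^4 mod 39 = 16
16^5 mod 39 = 22
16^6 mod 39 = 1
16^7 mod 39 = 16
16^8 mod 39 = 22
16^9 mod 39 = 1
16^10 mod 39 = 16
16^11 mod 39 = 22
16^12 mod 39 = 1
16^13 mod 39 = 16
16^14 mod 39 = 22


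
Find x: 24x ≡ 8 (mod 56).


GCD(24, 56) = 8 divides 8
Divide: 3x ≡ 1 (mod 7)
x ≡ 5 (mod 7)


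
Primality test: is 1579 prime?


Check divisors up to sqrt(1579) = 39.7366
No divisors found.
1579 is prime.

Yes, 1579 is prime


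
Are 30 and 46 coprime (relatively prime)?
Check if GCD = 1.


Euclidean algorithm:
46 = 1 * 30 + 16
30 = 1 * 16 + 14
16 = 1 * 14 + 2
14 = 7 * 2 + 0
GCD(30, 46) = 2

No, not coprime (GCD = 2)


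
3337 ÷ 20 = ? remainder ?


3337 = 20 * 166 + 17
Check: 3320 + 17 = 3337

q = 166, r = 17


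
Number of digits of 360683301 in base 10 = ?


360683301 has 9 digits in base 10
floor(log10(360683301)) + 1 = floor(8.5571) + 1 = 9

9 digits (base 10)


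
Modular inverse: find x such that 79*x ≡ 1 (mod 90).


Use the extended Euclidean algorithm on (90, 79); each row r = 90*s + 79*t:
r=90, s=1, t=0
r=79, s=0, t=1
q=1: r=11, s=1, t=-1   [90*(1) + 79*(-1) = 11]
q=7: r=2, s=-7, t=8   [90*(-7) + 79*(8) = 2]
q=5: r=1, s=36, t=-41   [90*(36) + 79*(-41) = 1]
q=2: r=0, s=-79, t=90   [90*(-79) + 79*(90) = 0]
GCD = 1 with t = -41, so 79*(-41) ≡ 1 (mod 90)
Inverse = -41 mod 90 = 49
Check: 79 * 49 = 3871 ≡ 1 (mod 90)

79^(-1) ≡ 49 (mod 90)


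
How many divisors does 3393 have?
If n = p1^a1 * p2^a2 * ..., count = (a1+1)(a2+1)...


3393 = 3^2 × 13^1 × 29^1
d(3393) = (2+1) × (1+1) × (1+1) = 12

12 divisors


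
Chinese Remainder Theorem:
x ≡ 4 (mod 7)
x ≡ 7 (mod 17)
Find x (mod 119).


M = 7*17 = 119
M1 = M/7 = 17, M2 = M/17 = 7
M1^(-1) mod 7 = 5, M2^(-1) mod 17 = 5
x = 4*17*5 + 7*7*5 = 585
585 mod 119 = 109
Check: 109 mod 7 = 4 ✓, 109 mod 17 = 7 ✓

x ≡ 109 (mod 119)


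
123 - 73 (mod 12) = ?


123 - 73 = 50
50 mod 12 = 2


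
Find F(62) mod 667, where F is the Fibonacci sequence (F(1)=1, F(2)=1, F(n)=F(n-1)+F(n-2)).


F(k) mod 667 for k=1..62:
1, 1, 2, 3, 5, 8, 13, 21, 34, 55, 89, 144, 233, 377, 610, 320, 263, 583, 179, 95, 274, 369, 643, 345, 321, 666, 320, 319, 639, 291, 263, 554, 150, 37, 187, 224, 411, 635, 379, 347, 59, 406, 465, 204, 2, 206, 208, 414, 622, 369, 324, 26, 350, 376, 59, 435, 494, 262, 89, 351, 440, 124
F(62) mod 667 = 124


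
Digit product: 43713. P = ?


4 × 3 × 7 × 1 × 3 = 252


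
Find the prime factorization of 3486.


3486 / 2 = 1743
1743 / 3 = 581
581 / 7 = 83
83 / 83 = 1
3486 = 2 × 3 × 7 × 83


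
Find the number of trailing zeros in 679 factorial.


floor(679/5) = 135
floor(679/25) = 27
floor(679/125) = 5
floor(679/625) = 1
Total = 168

168 trailing zeros


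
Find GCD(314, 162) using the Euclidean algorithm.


314 = 1 * 162 + 152
162 = 1 * 152 + 10
152 = 15 * 10 + 2
10 = 5 * 2 + 0
GCD = 2


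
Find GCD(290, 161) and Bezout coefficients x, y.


Tabular extended Euclidean (each row: r = 290*s + 161*t):
r=290, s=1, t=0
r=161, s=0, t=1
q=1: r=129, s=1, t=-1   [290*(1) + 161*(-1) = 129]
q=1: r=32, s=-1, t=2   [290*(-1) + 161*(2) = 32]
q=4: r=1, s=5, t=-9   [290*(5) + 161*(-9) = 1]
q=32: r=0, s=-161, t=290   [290*(-161) + 161*(290) = 0]
GCD = 1; from the row with r=1: x=5, y=-9
Check: 290*(5) + 161*(-9) = 1450 - 1449 = 1

GCD = 1, x = 5, y = -9


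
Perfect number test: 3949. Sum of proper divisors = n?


Proper divisors of 3949: 1, 11, 359
Sum = 1 + 11 + 359 = 371

No, 3949 is not perfect (371 ≠ 3949)


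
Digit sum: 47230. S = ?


4 + 7 + 2 + 3 + 0 = 16


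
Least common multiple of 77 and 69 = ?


GCD(77, 69) = 1
LCM = 77*69/1 = 5313/1 = 5313

LCM = 5313


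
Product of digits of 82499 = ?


8 × 2 × 4 × 9 × 9 = 5184


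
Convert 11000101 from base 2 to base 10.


11000101 (base 2) = 197 (decimal)
197 (decimal) = 197 (base 10)


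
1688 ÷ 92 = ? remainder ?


1688 = 92 * 18 + 32
Check: 1656 + 32 = 1688

q = 18, r = 32


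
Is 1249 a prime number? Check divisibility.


Check divisors up to sqrt(1249) = 35.3412
No divisors found.
1249 is prime.

Yes, 1249 is prime


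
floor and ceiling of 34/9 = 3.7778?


34/9 = 3.7778
floor = 3
ceil = 4

floor = 3, ceil = 4


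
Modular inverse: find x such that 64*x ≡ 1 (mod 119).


Use the extended Euclidean algorithm on (119, 64); each row r = 119*s + 64*t:
r=119, s=1, t=0
r=64, s=0, t=1
q=1: r=55, s=1, t=-1   [119*(1) + 64*(-1) = 55]
q=1: r=9, s=-1, t=2   [119*(-1) + 64*(2) = 9]
q=6: r=1, s=7, t=-13   [119*(7) + 64*(-13) = 1]
q=9: r=0, s=-64, t=119   [119*(-64) + 64*(119) = 0]
GCD = 1 with t = -13, so 64*(-13) ≡ 1 (mod 119)
Inverse = -13 mod 119 = 106
Check: 64 * 106 = 6784 ≡ 1 (mod 119)

64^(-1) ≡ 106 (mod 119)


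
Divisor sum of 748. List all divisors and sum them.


Divisors of 748: 1, 2, 4, 11, 17, 22, 34, 44, 68, 187, 374, 748
Sum = 1 + 2 + 4 + 11 + 17 + 22 + 34 + 44 + 68 + 187 + 374 + 748 = 1512

σ(748) = 1512


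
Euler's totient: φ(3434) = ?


3434 = 2 × 17 × 101
Prime factors: 2, 17, 101
φ(3434) = 3434 × (1-1/2) × (1-1/17) × (1-1/101)
= 3434 × 1/2 × 16/17 × 100/101 = 1600

φ(3434) = 1600


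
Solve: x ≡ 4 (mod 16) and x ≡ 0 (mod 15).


M = 16*15 = 240
M1 = M/16 = 15, M2 = M/15 = 16
M1^(-1) mod 16 = 15, M2^(-1) mod 15 = 1
x = 4*15*15 + 0*16*1 = 900
900 mod 240 = 180
Check: 180 mod 16 = 4 ✓, 180 mod 15 = 0 ✓

x ≡ 180 (mod 240)


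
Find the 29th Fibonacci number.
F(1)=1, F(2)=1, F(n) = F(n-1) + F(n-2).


Sequence: 1, 1, 2, 3, 5, 8, 13, 21, 34, 55, 89, 144, 233, 377, 610, 987, 1597, 2584, 4181, 6765, 10946, 17711, 28657, 46368, 75025, 121393, 196418, 317811, 514229
F(29) = 514229


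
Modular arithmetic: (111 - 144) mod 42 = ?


111 - 144 = -33
-33 mod 42 = 9


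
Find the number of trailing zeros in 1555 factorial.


floor(1555/5) = 311
floor(1555/25) = 62
floor(1555/125) = 12
floor(1555/625) = 2
Total = 387

387 trailing zeros


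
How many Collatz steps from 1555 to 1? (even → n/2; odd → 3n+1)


1555 → 4666 → 2333 → 7000 → 3500 → 1750 → 875 → 2626 → 1313 → 3940 → 1970 → 985 → 2956 → 1478 → 739 → 2218 → 1109 → 3328 → 1664 → 832 → 416 → 208 → 104 → 52 → 26 → 13 → 40 → 20 → 10 → 5 → 16 → 8 → 4 → 2 → 1
Total steps = 34

34 steps


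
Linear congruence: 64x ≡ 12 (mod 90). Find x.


GCD(64, 90) = 2 divides 12
Divide: 32x ≡ 6 (mod 45)
x ≡ 3 (mod 45)


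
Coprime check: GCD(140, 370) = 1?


Euclidean algorithm:
370 = 2 * 140 + 90
140 = 1 * 90 + 50
90 = 1 * 50 + 40
50 = 1 * 40 + 10
40 = 4 * 10 + 0
GCD(140, 370) = 10

No, not coprime (GCD = 10)


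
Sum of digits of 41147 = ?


4 + 1 + 1 + 4 + 7 = 17


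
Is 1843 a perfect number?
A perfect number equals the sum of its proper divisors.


Proper divisors of 1843: 1, 19, 97
Sum = 1 + 19 + 97 = 117

No, 1843 is not perfect (117 ≠ 1843)


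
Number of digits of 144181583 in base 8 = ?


144181583 in base 8 = 1046004517
Number of digits = 10

10 digits (base 8)


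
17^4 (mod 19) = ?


17^1 mod 19 = 17
17^2 mod 19 = 4
17^3 mod 19 = 11
17^4 mod 19 = 16


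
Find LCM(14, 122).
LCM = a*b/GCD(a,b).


GCD(14, 122) = 2
LCM = 14*122/2 = 1708/2 = 854

LCM = 854


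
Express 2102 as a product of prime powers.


2102 / 2 = 1051
1051 / 1051 = 1
2102 = 2 × 1051


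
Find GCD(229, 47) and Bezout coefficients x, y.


Tabular extended Euclidean (each row: r = 229*s + 47*t):
r=229, s=1, t=0
r=47, s=0, t=1
q=4: r=41, s=1, t=-4   [229*(1) + 47*(-4) = 41]
q=1: r=6, s=-1, t=5   [229*(-1) + 47*(5) = 6]
q=6: r=5, s=7, t=-34   [229*(7) + 47*(-34) = 5]
q=1: r=1, s=-8, t=39   [229*(-8) + 47*(39) = 1]
q=5: r=0, s=47, t=-229   [229*(47) + 47*(-229) = 0]
GCD = 1; from the row with r=1: x=-8, y=39
Check: 229*(-8) + 47*(39) = -1832 + 1833 = 1

GCD = 1, x = -8, y = 39


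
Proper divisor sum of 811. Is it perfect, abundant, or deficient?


Proper divisors: 1
Sum = 1 = 1
1 < 811 → deficient

s(811) = 1 (deficient)


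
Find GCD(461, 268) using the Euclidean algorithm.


461 = 1 * 268 + 193
268 = 1 * 193 + 75
193 = 2 * 75 + 43
75 = 1 * 43 + 32
43 = 1 * 32 + 11
32 = 2 * 11 + 10
11 = 1 * 10 + 1
10 = 10 * 1 + 0
GCD = 1


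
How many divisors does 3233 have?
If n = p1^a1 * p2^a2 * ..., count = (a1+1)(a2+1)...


3233 = 53^1 × 61^1
d(3233) = (1+1) × (1+1) = 4

4 divisors


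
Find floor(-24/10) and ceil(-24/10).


-24/10 = -2.4000
floor = -3
ceil = -2

floor = -3, ceil = -2


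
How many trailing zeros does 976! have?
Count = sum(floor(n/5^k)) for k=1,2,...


floor(976/5) = 195
floor(976/25) = 39
floor(976/125) = 7
floor(976/625) = 1
Total = 242

242 trailing zeros


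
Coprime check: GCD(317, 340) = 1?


Euclidean algorithm:
340 = 1 * 317 + 23
317 = 13 * 23 + 18
23 = 1 * 18 + 5
18 = 3 * 5 + 3
5 = 1 * 3 + 2
3 = 1 * 2 + 1
2 = 2 * 1 + 0
GCD(317, 340) = 1

Yes, coprime (GCD = 1)


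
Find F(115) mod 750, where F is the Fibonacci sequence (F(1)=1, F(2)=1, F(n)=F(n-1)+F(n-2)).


F(k) mod 750 for k=1..115:
1, 1, 2, 3, 5, 8, 13, 21, 34, 55, 89, 144, 233, 377, 610, 237, 97, 334, 431, 15, 446, 461, 157, 618, 25, 643, 668, 561, 479, 290, 19, 309, 328, 637, 215, 102, 317, 419, 736, 405, 391, 46, 437, 483, 170, 653, 73, 726, 49, 25, 74, 99, 173, 272, 445, 717, 412, 379, 41, 420, 461, 131, 592, 723, 565, 538, 353, 141, 494, 635, 379, 264, 643, 157, 50, 207, 257, 464, 721, 435, 406, 91, 497, 588, 335, 173, 508, 681, 439, 370, 59, 429, 488, 167, 655, 72, 727, 49, 26, 75, 101, 176, 277, 453, 730, 433, 413, 96, 509, 605, 364, 219, 583, 52, 635
F(115) mod 750 = 635


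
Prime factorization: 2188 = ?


2188 / 2 = 1094
1094 / 2 = 547
547 / 547 = 1
2188 = 2^2 × 547


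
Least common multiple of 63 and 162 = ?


GCD(63, 162) = 9
LCM = 63*162/9 = 10206/9 = 1134

LCM = 1134


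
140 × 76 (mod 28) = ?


140 × 76 = 10640
10640 mod 28 = 0


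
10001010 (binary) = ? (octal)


10001010 (base 2) = 138 (decimal)
138 (decimal) = 212 (base 8)


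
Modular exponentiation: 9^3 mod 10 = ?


9^1 mod 10 = 9
9^2 mod 10 = 1
9^3 mod 10 = 9


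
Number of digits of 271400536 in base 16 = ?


271400536 in base 16 = 102D3E58
Number of digits = 8

8 digits (base 16)


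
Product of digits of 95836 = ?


9 × 5 × 8 × 3 × 6 = 6480


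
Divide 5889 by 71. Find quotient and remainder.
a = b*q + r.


5889 = 71 * 82 + 67
Check: 5822 + 67 = 5889

q = 82, r = 67


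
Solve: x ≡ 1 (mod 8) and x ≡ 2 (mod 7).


M = 8*7 = 56
M1 = M/8 = 7, M2 = M/7 = 8
M1^(-1) mod 8 = 7, M2^(-1) mod 7 = 1
x = 1*7*7 + 2*8*1 = 65
65 mod 56 = 9
Check: 9 mod 8 = 1 ✓, 9 mod 7 = 2 ✓

x ≡ 9 (mod 56)


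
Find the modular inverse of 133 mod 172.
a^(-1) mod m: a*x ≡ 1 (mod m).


Use the extended Euclidean algorithm on (172, 133); each row r = 172*s + 133*t:
r=172, s=1, t=0
r=133, s=0, t=1
q=1: r=39, s=1, t=-1   [172*(1) + 133*(-1) = 39]
q=3: r=16, s=-3, t=4   [172*(-3) + 133*(4) = 16]
q=2: r=7, s=7, t=-9   [172*(7) + 133*(-9) = 7]
q=2: r=2, s=-17, t=22   [172*(-17) + 133*(22) = 2]
q=3: r=1, s=58, t=-75   [172*(58) + 133*(-75) = 1]
q=2: r=0, s=-133, t=172   [172*(-133) + 133*(172) = 0]
GCD = 1 with t = -75, so 133*(-75) ≡ 1 (mod 172)
Inverse = -75 mod 172 = 97
Check: 133 * 97 = 12901 ≡ 1 (mod 172)

133^(-1) ≡ 97 (mod 172)


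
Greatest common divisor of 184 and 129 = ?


184 = 1 * 129 + 55
129 = 2 * 55 + 19
55 = 2 * 19 + 17
19 = 1 * 17 + 2
17 = 8 * 2 + 1
2 = 2 * 1 + 0
GCD = 1


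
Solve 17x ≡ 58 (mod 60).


GCD(17, 60) = 1, unique solution
a^(-1) mod 60 = 53
x = 53 * 58 mod 60 = 14

x ≡ 14 (mod 60)


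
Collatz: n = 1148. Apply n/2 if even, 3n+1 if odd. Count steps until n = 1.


1148 → 574 → 287 → 862 → 431 → 1294 → 647 → 1942 → 971 → 2914 → 1457 → 4372 → 2186 → 1093 → 3280 → 1640 → 820 → 410 → 205 → 616 → 308 → 154 → 77 → 232 → 116 → 58 → 29 → 88 → 44 → 22 → 11 → 34 → 17 → 52 → 26 → 13 → 40 → 20 → 10 → 5 → 16 → 8 → 4 → 2 → 1
Total steps = 44

44 steps


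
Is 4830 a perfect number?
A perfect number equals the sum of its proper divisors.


Proper divisors of 4830: 1, 2, 3, 5, 6, 7, 10, 14, 15, 21, 23, 30, 35, 42, 46, 69, 70, 105, 115, 138, 161, 210, 230, 322, 345, 483, 690, 805, 966, 1610, 2415
Sum = 1 + 2 + 3 + 5 + 6 + 7 + 10 + 14 + 15 + 21 + 23 + 30 + 35 + 42 + 46 + 69 + 70 + 105 + 115 + 138 + 161 + 210 + 230 + 322 + 345 + 483 + 690 + 805 + 966 + 1610 + 2415 = 8994

No, 4830 is not perfect (8994 ≠ 4830)


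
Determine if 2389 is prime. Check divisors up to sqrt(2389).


Check divisors up to sqrt(2389) = 48.8774
No divisors found.
2389 is prime.

Yes, 2389 is prime


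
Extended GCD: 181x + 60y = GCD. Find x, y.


Tabular extended Euclidean (each row: r = 181*s + 60*t):
r=181, s=1, t=0
r=60, s=0, t=1
q=3: r=1, s=1, t=-3   [181*(1) + 60*(-3) = 1]
q=60: r=0, s=-60, t=181   [181*(-60) + 60*(181) = 0]
GCD = 1; from the row with r=1: x=1, y=-3
Check: 181*(1) + 60*(-3) = 181 - 180 = 1

GCD = 1, x = 1, y = -3


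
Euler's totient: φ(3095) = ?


3095 = 5 × 619
Prime factors: 5, 619
φ(3095) = 3095 × (1-1/5) × (1-1/619)
= 3095 × 4/5 × 618/619 = 2472

φ(3095) = 2472


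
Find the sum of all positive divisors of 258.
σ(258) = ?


Divisors of 258: 1, 2, 3, 6, 43, 86, 129, 258
Sum = 1 + 2 + 3 + 6 + 43 + 86 + 129 + 258 = 528

σ(258) = 528


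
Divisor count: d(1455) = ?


1455 = 3^1 × 5^1 × 97^1
d(1455) = (1+1) × (1+1) × (1+1) = 8

8 divisors


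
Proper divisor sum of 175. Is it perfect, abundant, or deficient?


Proper divisors: 1, 5, 7, 25, 35
Sum = 1 + 5 + 7 + 25 + 35 = 73
73 < 175 → deficient

s(175) = 73 (deficient)


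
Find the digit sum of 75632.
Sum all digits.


7 + 5 + 6 + 3 + 2 = 23


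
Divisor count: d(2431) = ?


2431 = 11^1 × 13^1 × 17^1
d(2431) = (1+1) × (1+1) × (1+1) = 8

8 divisors


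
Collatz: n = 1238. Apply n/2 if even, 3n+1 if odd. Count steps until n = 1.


1238 → 619 → 1858 → 929 → 2788 → 1394 → 697 → 2092 → 1046 → 523 → 1570 → 785 → 2356 → 1178 → 589 → 1768 → 884 → 442 → 221 → 664 → 332 → 166 → 83 → 250 → 125 → 376 → 188 → 94 → 47 → 142 → 71 → 214 → 107 → 322 → 161 → 484 → 242 → 121 → 364 → 182 → 91 → 274 → 137 → 412 → 206 → 103 → 310 → 155 → 466 → 233 → 700 → 350 → 175 → 526 → 263 → 790 → 395 → 1186 → 593 → 1780 → 890 → 445 → 1336 → 668 → 334 → 167 → 502 → 251 → 754 → 377 → 1132 → 566 → 283 → 850 → 425 → 1276 → 638 → 319 → 958 → 479 → 1438 → 719 → 2158 → 1079 → 3238 → 1619 → 4858 → 2429 → 7288 → 3644 → 1822 → 911 → 2734 → 1367 → 4102 → 2051 → 6154 → 3077 → 9232 → 4616 → 2308 → 1154 → 577 → 1732 → 866 → 433 → 1300 → 650 → 325 → 976 → 488 → 244 → 122 → 61 → 184 → 92 → 46 → 23 → 70 → 35 → 106 → 53 → 160 → 80 → 40 → 20 → 10 → 5 → 16 → 8 → 4 → 2 → 1
Total steps = 132

132 steps


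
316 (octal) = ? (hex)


316 (base 8) = 206 (decimal)
206 (decimal) = CE (base 16)


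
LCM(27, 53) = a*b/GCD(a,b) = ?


GCD(27, 53) = 1
LCM = 27*53/1 = 1431/1 = 1431

LCM = 1431


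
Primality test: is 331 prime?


Check divisors up to sqrt(331) = 18.1934
No divisors found.
331 is prime.

Yes, 331 is prime


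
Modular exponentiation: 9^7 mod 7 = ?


9^1 mod 7 = 2
9^2 mod 7 = 4
9^3 mod 7 = 1
9^4 mod 7 = 2
9^5 mod 7 = 4
9^6 mod 7 = 1
9^7 mod 7 = 2


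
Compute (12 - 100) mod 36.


12 - 100 = -88
-88 mod 36 = 20


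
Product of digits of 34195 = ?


3 × 4 × 1 × 9 × 5 = 540


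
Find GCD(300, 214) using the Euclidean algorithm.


300 = 1 * 214 + 86
214 = 2 * 86 + 42
86 = 2 * 42 + 2
42 = 21 * 2 + 0
GCD = 2


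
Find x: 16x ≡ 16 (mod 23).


GCD(16, 23) = 1, unique solution
a^(-1) mod 23 = 13
x = 13 * 16 mod 23 = 1

x ≡ 1 (mod 23)


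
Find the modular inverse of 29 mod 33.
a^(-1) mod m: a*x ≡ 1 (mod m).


Use the extended Euclidean algorithm on (33, 29); each row r = 33*s + 29*t:
r=33, s=1, t=0
r=29, s=0, t=1
q=1: r=4, s=1, t=-1   [33*(1) + 29*(-1) = 4]
q=7: r=1, s=-7, t=8   [33*(-7) + 29*(8) = 1]
q=4: r=0, s=29, t=-33   [33*(29) + 29*(-33) = 0]
GCD = 1 with t = 8, so 29*(8) ≡ 1 (mod 33)
Inverse = 8 mod 33 = 8
Check: 29 * 8 = 232 ≡ 1 (mod 33)

29^(-1) ≡ 8 (mod 33)


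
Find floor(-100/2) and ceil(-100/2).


-100/2 = -50.0000
floor = -50
ceil = -50

floor = -50, ceil = -50


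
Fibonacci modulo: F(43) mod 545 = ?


F(k) mod 545 for k=1..43:
1, 1, 2, 3, 5, 8, 13, 21, 34, 55, 89, 144, 233, 377, 65, 442, 507, 404, 366, 225, 46, 271, 317, 43, 360, 403, 218, 76, 294, 370, 119, 489, 63, 7, 70, 77, 147, 224, 371, 50, 421, 471, 347
F(43) mod 545 = 347


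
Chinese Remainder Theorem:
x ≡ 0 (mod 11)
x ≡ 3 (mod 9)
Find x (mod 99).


M = 11*9 = 99
M1 = M/11 = 9, M2 = M/9 = 11
M1^(-1) mod 11 = 5, M2^(-1) mod 9 = 5
x = 0*9*5 + 3*11*5 = 165
165 mod 99 = 66
Check: 66 mod 11 = 0 ✓, 66 mod 9 = 3 ✓

x ≡ 66 (mod 99)


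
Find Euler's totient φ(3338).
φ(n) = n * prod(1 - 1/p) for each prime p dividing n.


3338 = 2 × 1669
Prime factors: 2, 1669
φ(3338) = 3338 × (1-1/2) × (1-1/1669)
= 3338 × 1/2 × 1668/1669 = 1668

φ(3338) = 1668


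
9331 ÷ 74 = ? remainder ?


9331 = 74 * 126 + 7
Check: 9324 + 7 = 9331

q = 126, r = 7


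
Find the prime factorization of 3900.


3900 / 2 = 1950
1950 / 2 = 975
975 / 3 = 325
325 / 5 = 65
65 / 5 = 13
13 / 13 = 1
3900 = 2^2 × 3 × 5^2 × 13


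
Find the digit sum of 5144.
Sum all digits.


5 + 1 + 4 + 4 = 14


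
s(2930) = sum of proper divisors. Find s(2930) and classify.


Proper divisors: 1, 2, 5, 10, 293, 586, 1465
Sum = 1 + 2 + 5 + 10 + 293 + 586 + 1465 = 2362
2362 < 2930 → deficient

s(2930) = 2362 (deficient)


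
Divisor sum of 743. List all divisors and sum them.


Divisors of 743: 1, 743
Sum = 1 + 743 = 744

σ(743) = 744


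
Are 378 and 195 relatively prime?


Euclidean algorithm:
378 = 1 * 195 + 183
195 = 1 * 183 + 12
183 = 15 * 12 + 3
12 = 4 * 3 + 0
GCD(378, 195) = 3

No, not coprime (GCD = 3)


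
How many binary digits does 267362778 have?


267362778 in base 2 = 1111111011111010000111011010
Number of digits = 28

28 digits (base 2)


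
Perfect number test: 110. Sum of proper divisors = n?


Proper divisors of 110: 1, 2, 5, 10, 11, 22, 55
Sum = 1 + 2 + 5 + 10 + 11 + 22 + 55 = 106

No, 110 is not perfect (106 ≠ 110)


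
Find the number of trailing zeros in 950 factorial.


floor(950/5) = 190
floor(950/25) = 38
floor(950/125) = 7
floor(950/625) = 1
Total = 236

236 trailing zeros


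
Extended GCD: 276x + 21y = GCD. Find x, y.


Tabular extended Euclidean (each row: r = 276*s + 21*t):
r=276, s=1, t=0
r=21, s=0, t=1
q=13: r=3, s=1, t=-13   [276*(1) + 21*(-13) = 3]
q=7: r=0, s=-7, t=92   [276*(-7) + 21*(92) = 0]
GCD = 3; from the row with r=3: x=1, y=-13
Check: 276*(1) + 21*(-13) = 276 - 273 = 3

GCD = 3, x = 1, y = -13


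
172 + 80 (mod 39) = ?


172 + 80 = 252
252 mod 39 = 18


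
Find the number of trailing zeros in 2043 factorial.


floor(2043/5) = 408
floor(2043/25) = 81
floor(2043/125) = 16
floor(2043/625) = 3
Total = 508

508 trailing zeros


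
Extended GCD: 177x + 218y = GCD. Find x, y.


Tabular extended Euclidean (each row: r = 177*s + 218*t):
r=177, s=1, t=0
r=218, s=0, t=1
q=0: r=177, s=1, t=0   [177*(1) + 218*(0) = 177]
q=1: r=41, s=-1, t=1   [177*(-1) + 218*(1) = 41]
q=4: r=13, s=5, t=-4   [177*(5) + 218*(-4) = 13]
q=3: r=2, s=-16, t=13   [177*(-16) + 218*(13) = 2]
q=6: r=1, s=101, t=-82   [177*(101) + 218*(-82) = 1]
q=2: r=0, s=-218, t=177   [177*(-218) + 218*(177) = 0]
GCD = 1; from the row with r=1: x=101, y=-82
Check: 177*(101) + 218*(-82) = 17877 - 17876 = 1

GCD = 1, x = 101, y = -82


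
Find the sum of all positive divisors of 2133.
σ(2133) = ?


Divisors of 2133: 1, 3, 9, 27, 79, 237, 711, 2133
Sum = 1 + 3 + 9 + 27 + 79 + 237 + 711 + 2133 = 3200

σ(2133) = 3200


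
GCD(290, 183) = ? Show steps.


290 = 1 * 183 + 107
183 = 1 * 107 + 76
107 = 1 * 76 + 31
76 = 2 * 31 + 14
31 = 2 * 14 + 3
14 = 4 * 3 + 2
3 = 1 * 2 + 1
2 = 2 * 1 + 0
GCD = 1


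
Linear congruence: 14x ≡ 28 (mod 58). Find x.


GCD(14, 58) = 2 divides 28
Divide: 7x ≡ 14 (mod 29)
x ≡ 2 (mod 29)


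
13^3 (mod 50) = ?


13^1 mod 50 = 13
13^2 mod 50 = 19
13^3 mod 50 = 47


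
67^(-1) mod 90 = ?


Use the extended Euclidean algorithm on (90, 67); each row r = 90*s + 67*t:
r=90, s=1, t=0
r=67, s=0, t=1
q=1: r=23, s=1, t=-1   [90*(1) + 67*(-1) = 23]
q=2: r=21, s=-2, t=3   [90*(-2) + 67*(3) = 21]
q=1: r=2, s=3, t=-4   [90*(3) + 67*(-4) = 2]
q=10: r=1, s=-32, t=43   [90*(-32) + 67*(43) = 1]
q=2: r=0, s=67, t=-90   [90*(67) + 67*(-90) = 0]
GCD = 1 with t = 43, so 67*(43) ≡ 1 (mod 90)
Inverse = 43 mod 90 = 43
Check: 67 * 43 = 2881 ≡ 1 (mod 90)

67^(-1) ≡ 43 (mod 90)


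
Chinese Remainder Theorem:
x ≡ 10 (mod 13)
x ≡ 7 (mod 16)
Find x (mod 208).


M = 13*16 = 208
M1 = M/13 = 16, M2 = M/16 = 13
M1^(-1) mod 13 = 9, M2^(-1) mod 16 = 5
x = 10*16*9 + 7*13*5 = 1895
1895 mod 208 = 23
Check: 23 mod 13 = 10 ✓, 23 mod 16 = 7 ✓

x ≡ 23 (mod 208)


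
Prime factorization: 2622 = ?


2622 / 2 = 1311
1311 / 3 = 437
437 / 19 = 23
23 / 23 = 1
2622 = 2 × 3 × 19 × 23


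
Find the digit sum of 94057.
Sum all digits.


9 + 4 + 0 + 5 + 7 = 25


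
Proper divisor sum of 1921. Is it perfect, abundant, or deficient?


Proper divisors: 1, 17, 113
Sum = 1 + 17 + 113 = 131
131 < 1921 → deficient

s(1921) = 131 (deficient)


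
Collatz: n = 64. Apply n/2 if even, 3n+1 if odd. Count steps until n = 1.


64 → 32 → 16 → 8 → 4 → 2 → 1
Total steps = 6

6 steps


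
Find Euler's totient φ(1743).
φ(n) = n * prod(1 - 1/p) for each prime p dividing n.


1743 = 3 × 7 × 83
Prime factors: 3, 7, 83
φ(1743) = 1743 × (1-1/3) × (1-1/7) × (1-1/83)
= 1743 × 2/3 × 6/7 × 82/83 = 984

φ(1743) = 984


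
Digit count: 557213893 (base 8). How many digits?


557213893 in base 8 = 4115464305
Number of digits = 10

10 digits (base 8)


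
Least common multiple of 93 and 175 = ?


GCD(93, 175) = 1
LCM = 93*175/1 = 16275/1 = 16275

LCM = 16275


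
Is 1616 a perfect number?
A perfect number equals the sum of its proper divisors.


Proper divisors of 1616: 1, 2, 4, 8, 16, 101, 202, 404, 808
Sum = 1 + 2 + 4 + 8 + 16 + 101 + 202 + 404 + 808 = 1546

No, 1616 is not perfect (1546 ≠ 1616)


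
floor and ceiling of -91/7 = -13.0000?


-91/7 = -13.0000
floor = -13
ceil = -13

floor = -13, ceil = -13


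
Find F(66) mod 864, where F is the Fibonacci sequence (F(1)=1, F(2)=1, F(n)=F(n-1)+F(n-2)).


F(k) mod 864 for k=1..66:
1, 1, 2, 3, 5, 8, 13, 21, 34, 55, 89, 144, 233, 377, 610, 123, 733, 856, 725, 717, 578, 431, 145, 576, 721, 433, 290, 723, 149, 8, 157, 165, 322, 487, 809, 432, 377, 809, 322, 267, 589, 856, 581, 573, 290, 863, 289, 288, 577, 1, 578, 579, 293, 8, 301, 309, 610, 55, 665, 720, 521, 377, 34, 411, 445, 856
F(66) mod 864 = 856


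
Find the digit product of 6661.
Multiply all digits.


6 × 6 × 6 × 1 = 216


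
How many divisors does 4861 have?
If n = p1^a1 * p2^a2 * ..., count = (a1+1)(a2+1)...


4861 = 4861^1
d(4861) = (1+1) = 2

2 divisors


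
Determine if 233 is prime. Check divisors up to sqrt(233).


Check divisors up to sqrt(233) = 15.2643
No divisors found.
233 is prime.

Yes, 233 is prime


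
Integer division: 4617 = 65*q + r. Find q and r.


4617 = 65 * 71 + 2
Check: 4615 + 2 = 4617

q = 71, r = 2


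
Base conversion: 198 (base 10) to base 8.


198 (base 10) = 198 (decimal)
198 (decimal) = 306 (base 8)


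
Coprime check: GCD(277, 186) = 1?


Euclidean algorithm:
277 = 1 * 186 + 91
186 = 2 * 91 + 4
91 = 22 * 4 + 3
4 = 1 * 3 + 1
3 = 3 * 1 + 0
GCD(277, 186) = 1

Yes, coprime (GCD = 1)


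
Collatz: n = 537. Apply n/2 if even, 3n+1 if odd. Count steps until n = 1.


537 → 1612 → 806 → 403 → 1210 → 605 → 1816 → 908 → 454 → 227 → 682 → 341 → 1024 → 512 → 256 → 128 → 64 → 32 → 16 → 8 → 4 → 2 → 1
Total steps = 22

22 steps


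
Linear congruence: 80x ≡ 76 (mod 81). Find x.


GCD(80, 81) = 1, unique solution
a^(-1) mod 81 = 80
x = 80 * 76 mod 81 = 5

x ≡ 5 (mod 81)


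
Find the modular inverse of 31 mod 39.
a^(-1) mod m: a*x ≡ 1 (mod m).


Use the extended Euclidean algorithm on (39, 31); each row r = 39*s + 31*t:
r=39, s=1, t=0
r=31, s=0, t=1
q=1: r=8, s=1, t=-1   [39*(1) + 31*(-1) = 8]
q=3: r=7, s=-3, t=4   [39*(-3) + 31*(4) = 7]
q=1: r=1, s=4, t=-5   [39*(4) + 31*(-5) = 1]
q=7: r=0, s=-31, t=39   [39*(-31) + 31*(39) = 0]
GCD = 1 with t = -5, so 31*(-5) ≡ 1 (mod 39)
Inverse = -5 mod 39 = 34
Check: 31 * 34 = 1054 ≡ 1 (mod 39)

31^(-1) ≡ 34 (mod 39)


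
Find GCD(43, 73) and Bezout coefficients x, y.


Tabular extended Euclidean (each row: r = 43*s + 73*t):
r=43, s=1, t=0
r=73, s=0, t=1
q=0: r=43, s=1, t=0   [43*(1) + 73*(0) = 43]
q=1: r=30, s=-1, t=1   [43*(-1) + 73*(1) = 30]
q=1: r=13, s=2, t=-1   [43*(2) + 73*(-1) = 13]
q=2: r=4, s=-5, t=3   [43*(-5) + 73*(3) = 4]
q=3: r=1, s=17, t=-10   [43*(17) + 73*(-10) = 1]
q=4: r=0, s=-73, t=43   [43*(-73) + 73*(43) = 0]
GCD = 1; from the row with r=1: x=17, y=-10
Check: 43*(17) + 73*(-10) = 731 - 730 = 1

GCD = 1, x = 17, y = -10


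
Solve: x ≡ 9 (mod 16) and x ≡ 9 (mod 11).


M = 16*11 = 176
M1 = M/16 = 11, M2 = M/11 = 16
M1^(-1) mod 16 = 3, M2^(-1) mod 11 = 9
x = 9*11*3 + 9*16*9 = 1593
1593 mod 176 = 9
Check: 9 mod 16 = 9 ✓, 9 mod 11 = 9 ✓

x ≡ 9 (mod 176)


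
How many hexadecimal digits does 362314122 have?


362314122 in base 16 = 1598798A
Number of digits = 8

8 digits (base 16)


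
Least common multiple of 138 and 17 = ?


GCD(138, 17) = 1
LCM = 138*17/1 = 2346/1 = 2346

LCM = 2346


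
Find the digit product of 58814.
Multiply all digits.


5 × 8 × 8 × 1 × 4 = 1280


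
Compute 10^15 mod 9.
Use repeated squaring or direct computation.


10^1 mod 9 = 1
10^2 mod 9 = 1
10^3 mod 9 = 1
10^4 mod 9 = 1
10^5 mod 9 = 1
10^6 mod 9 = 1
10^7 mod 9 = 1
10^8 mod 9 = 1
10^9 mod 9 = 1
10^10 mod 9 = 1
10^11 mod 9 = 1
10^12 mod 9 = 1
10^13 mod 9 = 1
10^14 mod 9 = 1
10^15 mod 9 = 1


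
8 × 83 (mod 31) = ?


8 × 83 = 664
664 mod 31 = 13


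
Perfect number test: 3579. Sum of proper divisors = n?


Proper divisors of 3579: 1, 3, 1193
Sum = 1 + 3 + 1193 = 1197

No, 3579 is not perfect (1197 ≠ 3579)


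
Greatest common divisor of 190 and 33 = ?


190 = 5 * 33 + 25
33 = 1 * 25 + 8
25 = 3 * 8 + 1
8 = 8 * 1 + 0
GCD = 1


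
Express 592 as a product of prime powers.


592 / 2 = 296
296 / 2 = 148
148 / 2 = 74
74 / 2 = 37
37 / 37 = 1
592 = 2^4 × 37


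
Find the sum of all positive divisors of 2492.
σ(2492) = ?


Divisors of 2492: 1, 2, 4, 7, 14, 28, 89, 178, 356, 623, 1246, 2492
Sum = 1 + 2 + 4 + 7 + 14 + 28 + 89 + 178 + 356 + 623 + 1246 + 2492 = 5040

σ(2492) = 5040


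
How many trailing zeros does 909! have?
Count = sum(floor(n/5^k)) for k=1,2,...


floor(909/5) = 181
floor(909/25) = 36
floor(909/125) = 7
floor(909/625) = 1
Total = 225

225 trailing zeros


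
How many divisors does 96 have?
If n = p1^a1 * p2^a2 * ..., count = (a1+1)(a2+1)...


96 = 2^5 × 3^1
d(96) = (5+1) × (1+1) = 12

12 divisors


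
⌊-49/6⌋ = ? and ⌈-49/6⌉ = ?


-49/6 = -8.1667
floor = -9
ceil = -8

floor = -9, ceil = -8


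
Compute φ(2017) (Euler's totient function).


2017 = 2017
Prime factors: 2017
φ(2017) = 2017 × (1-1/2017)
= 2017 × 2016/2017 = 2016

φ(2017) = 2016


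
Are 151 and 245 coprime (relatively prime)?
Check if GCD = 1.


Euclidean algorithm:
245 = 1 * 151 + 94
151 = 1 * 94 + 57
94 = 1 * 57 + 37
57 = 1 * 37 + 20
37 = 1 * 20 + 17
20 = 1 * 17 + 3
17 = 5 * 3 + 2
3 = 1 * 2 + 1
2 = 2 * 1 + 0
GCD(151, 245) = 1

Yes, coprime (GCD = 1)


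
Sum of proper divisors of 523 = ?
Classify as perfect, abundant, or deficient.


Proper divisors: 1
Sum = 1 = 1
1 < 523 → deficient

s(523) = 1 (deficient)


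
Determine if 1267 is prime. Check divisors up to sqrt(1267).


1267 / 7 = 181 (exact division)
1267 is NOT prime.

No, 1267 is not prime


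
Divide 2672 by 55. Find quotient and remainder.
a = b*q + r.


2672 = 55 * 48 + 32
Check: 2640 + 32 = 2672

q = 48, r = 32


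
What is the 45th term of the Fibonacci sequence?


Sequence: 1, 1, 2, 3, 5, 8, 13, 21, 34, 55, 89, 144, 233, 377, 610, 987, 1597, 2584, 4181, 6765, 10946, 17711, 28657, 46368, 75025, 121393, 196418, 317811, 514229, 832040, 1346269, 2178309, 3524578, 5702887, 9227465, 14930352, 24157817, 39088169, 63245986, 102334155, 165580141, 267914296, 433494437, 701408733, 1134903170
F(45) = 1134903170
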